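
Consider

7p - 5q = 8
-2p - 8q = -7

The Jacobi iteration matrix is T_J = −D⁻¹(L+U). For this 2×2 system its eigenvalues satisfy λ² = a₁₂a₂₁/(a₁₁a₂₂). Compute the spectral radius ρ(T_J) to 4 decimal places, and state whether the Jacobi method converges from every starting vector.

0.4226

a₁₂a₂₁/(a₁₁a₂₂) = (-5)·(-2) / ((7)·(-8)) = -0.178571
ρ = √|-0.178571| = √0.178571 = 0.4226
ρ < 1, so Jacobi converges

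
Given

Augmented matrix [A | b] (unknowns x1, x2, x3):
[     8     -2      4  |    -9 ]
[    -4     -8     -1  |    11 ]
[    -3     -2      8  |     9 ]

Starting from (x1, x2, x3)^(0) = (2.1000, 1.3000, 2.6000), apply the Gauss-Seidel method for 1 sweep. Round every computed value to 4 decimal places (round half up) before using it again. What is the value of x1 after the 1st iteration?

Iteration 1:
  x1 = (-9 - (-2)·1.3000 - (4)·2.6000) / (8) = -2.1000
  x2 = (11 - (-4)·-2.1000 - (-1)·2.6000) / (-8) = -0.6500
  x3 = (9 - (-3)·-2.1000 - (-2)·-0.6500) / (8) = 0.1750

-2.1000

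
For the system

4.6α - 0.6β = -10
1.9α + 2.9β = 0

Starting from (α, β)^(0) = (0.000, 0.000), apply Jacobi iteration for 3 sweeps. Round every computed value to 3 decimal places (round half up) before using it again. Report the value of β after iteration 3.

1.424

Iteration 1:
  α = (-10 - (-0.6)·0.000) / (4.6) = -2.174
  β = (0 - (1.9)·0.000) / (2.9) = 0.000
Iteration 2:
  α = (-10 - (-0.6)·0.000) / (4.6) = -2.174
  β = (0 - (1.9)·-2.174) / (2.9) = 1.424
Iteration 3:
  α = (-10 - (-0.6)·1.424) / (4.6) = -1.988
  β = (0 - (1.9)·-2.174) / (2.9) = 1.424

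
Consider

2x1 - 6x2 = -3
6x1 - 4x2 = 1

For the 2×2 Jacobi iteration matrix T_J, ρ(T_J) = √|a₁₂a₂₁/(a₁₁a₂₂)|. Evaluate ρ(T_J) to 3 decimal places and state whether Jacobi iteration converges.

2.121

a₁₂a₂₁/(a₁₁a₂₂) = (-6)·(6) / ((2)·(-4)) = 4.500000
ρ = √|4.500000| = √4.500000 = 2.121
ρ > 1, so Jacobi diverges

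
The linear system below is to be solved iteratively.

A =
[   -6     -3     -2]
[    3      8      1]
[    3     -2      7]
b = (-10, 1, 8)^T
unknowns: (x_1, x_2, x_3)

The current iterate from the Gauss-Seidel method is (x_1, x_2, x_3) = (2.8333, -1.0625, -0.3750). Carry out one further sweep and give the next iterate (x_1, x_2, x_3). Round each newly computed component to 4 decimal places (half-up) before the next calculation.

(2.3229, -0.6992, -0.0524)

One sweep:
  x_1 = (-10 - (-3)·-1.0625 - (-2)·-0.3750) / (-6) = 2.3229
  x_2 = (1 - (3)·2.3229 - (1)·-0.3750) / (8) = -0.6992
  x_3 = (8 - (3)·2.3229 - (-2)·-0.6992) / (7) = -0.0524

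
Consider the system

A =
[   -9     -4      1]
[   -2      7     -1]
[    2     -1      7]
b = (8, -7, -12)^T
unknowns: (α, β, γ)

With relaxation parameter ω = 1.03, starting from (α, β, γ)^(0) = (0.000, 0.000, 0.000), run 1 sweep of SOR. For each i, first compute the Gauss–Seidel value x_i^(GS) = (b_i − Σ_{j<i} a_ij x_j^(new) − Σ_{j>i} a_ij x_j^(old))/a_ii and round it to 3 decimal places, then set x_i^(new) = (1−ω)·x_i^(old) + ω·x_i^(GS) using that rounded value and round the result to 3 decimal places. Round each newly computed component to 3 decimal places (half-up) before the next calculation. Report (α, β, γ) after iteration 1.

(-0.916, -1.300, -1.687)

Iteration 1:
  α: GS value = (8 - (-4)·0.000 - (1)·0.000) / (-9) = -0.889;  α ← (1−ω)·0.000 + ω·-0.889 = -0.916
  β: GS value = (-7 - (-2)·-0.916 - (-1)·0.000) / (7) = -1.262;  β ← (1−ω)·0.000 + ω·-1.262 = -1.300
  γ: GS value = (-12 - (2)·-0.916 - (-1)·-1.300) / (7) = -1.638;  γ ← (1−ω)·0.000 + ω·-1.638 = -1.687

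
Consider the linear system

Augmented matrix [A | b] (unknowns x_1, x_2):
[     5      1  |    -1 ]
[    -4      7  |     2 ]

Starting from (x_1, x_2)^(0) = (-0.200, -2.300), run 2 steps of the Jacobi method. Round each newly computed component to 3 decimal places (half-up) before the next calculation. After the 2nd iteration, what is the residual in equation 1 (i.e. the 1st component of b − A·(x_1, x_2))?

-0.264

Iteration 1:
  x_1 = (-1 - (1)·-2.300) / (5) = 0.260
  x_2 = (2 - (-4)·-0.200) / (7) = 0.171
Iteration 2:
  x_1 = (-1 - (1)·0.171) / (5) = -0.234
  x_2 = (2 - (-4)·0.260) / (7) = 0.434
Residual b − A·x = (-0.264, -1.974)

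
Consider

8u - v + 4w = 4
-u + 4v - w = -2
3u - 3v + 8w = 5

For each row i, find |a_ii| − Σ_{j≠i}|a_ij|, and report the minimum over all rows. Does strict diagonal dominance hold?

row 1: |8| − (1+4) = 3
row 2: |4| − (1+1) = 2
row 3: |8| − (3+3) = 2
minimum over rows = 2 → strictly diagonally dominant (convergence guaranteed)

2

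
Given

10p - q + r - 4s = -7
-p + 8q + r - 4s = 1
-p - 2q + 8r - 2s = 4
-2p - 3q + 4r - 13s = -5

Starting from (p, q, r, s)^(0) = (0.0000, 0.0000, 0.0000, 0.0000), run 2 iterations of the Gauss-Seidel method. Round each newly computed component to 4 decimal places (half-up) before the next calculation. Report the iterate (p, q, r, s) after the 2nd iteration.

(-0.4930, 0.3174, 0.6711, 0.5937)

Iteration 1:
  p = (-7 - (-1)·0.0000 - (1)·0.0000 - (-4)·0.0000) / (10) = -0.7000
  q = (1 - (-1)·-0.7000 - (1)·0.0000 - (-4)·0.0000) / (8) = 0.0375
  r = (4 - (-1)·-0.7000 - (-2)·0.0375 - (-2)·0.0000) / (8) = 0.4219
  s = (-5 - (-2)·-0.7000 - (-3)·0.0375 - (4)·0.4219) / (-13) = 0.6135
Iteration 2:
  p = (-7 - (-1)·0.0375 - (1)·0.4219 - (-4)·0.6135) / (10) = -0.4930
  q = (1 - (-1)·-0.4930 - (1)·0.4219 - (-4)·0.6135) / (8) = 0.3174
  r = (4 - (-1)·-0.4930 - (-2)·0.3174 - (-2)·0.6135) / (8) = 0.6711
  s = (-5 - (-2)·-0.4930 - (-3)·0.3174 - (4)·0.6711) / (-13) = 0.5937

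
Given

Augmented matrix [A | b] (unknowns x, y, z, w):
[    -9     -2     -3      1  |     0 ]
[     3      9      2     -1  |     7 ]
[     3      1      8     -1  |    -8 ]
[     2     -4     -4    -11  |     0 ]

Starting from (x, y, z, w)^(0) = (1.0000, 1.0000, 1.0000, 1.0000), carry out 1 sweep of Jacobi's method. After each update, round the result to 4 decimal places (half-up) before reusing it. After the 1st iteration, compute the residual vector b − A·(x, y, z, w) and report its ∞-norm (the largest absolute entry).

9.2785

Iteration 1:
  x = (0 - (-2)·1.0000 - (-3)·1.0000 - (1)·1.0000) / (-9) = -0.4444
  y = (7 - (3)·1.0000 - (2)·1.0000 - (-1)·1.0000) / (9) = 0.3333
  z = (-8 - (3)·1.0000 - (1)·1.0000 - (-1)·1.0000) / (8) = -1.3750
  w = (0 - (2)·1.0000 - (-4)·1.0000 - (-4)·1.0000) / (-11) = -0.5455
Residual b − A·x = (-6.9125, 7.5380, 3.4544, -9.2785); ∞-norm = 9.2785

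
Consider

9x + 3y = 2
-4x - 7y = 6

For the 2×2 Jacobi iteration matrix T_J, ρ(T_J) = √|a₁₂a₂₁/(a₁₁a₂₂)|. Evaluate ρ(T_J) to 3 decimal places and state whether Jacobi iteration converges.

a₁₂a₂₁/(a₁₁a₂₂) = (3)·(-4) / ((9)·(-7)) = 0.190476
ρ = √|0.190476| = √0.190476 = 0.436
ρ < 1, so Jacobi converges

0.436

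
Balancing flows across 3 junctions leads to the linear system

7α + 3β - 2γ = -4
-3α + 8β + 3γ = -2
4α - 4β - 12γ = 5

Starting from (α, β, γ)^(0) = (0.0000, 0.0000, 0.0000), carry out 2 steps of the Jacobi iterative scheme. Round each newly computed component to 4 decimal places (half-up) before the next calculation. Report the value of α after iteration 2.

Iteration 1:
  α = (-4 - (3)·0.0000 - (-2)·0.0000) / (7) = -0.5714
  β = (-2 - (-3)·0.0000 - (3)·0.0000) / (8) = -0.2500
  γ = (5 - (4)·0.0000 - (-4)·0.0000) / (-12) = -0.4167
Iteration 2:
  α = (-4 - (3)·-0.2500 - (-2)·-0.4167) / (7) = -0.5833
  β = (-2 - (-3)·-0.5714 - (3)·-0.4167) / (8) = -0.3080
  γ = (5 - (4)·-0.5714 - (-4)·-0.2500) / (-12) = -0.5238

-0.5833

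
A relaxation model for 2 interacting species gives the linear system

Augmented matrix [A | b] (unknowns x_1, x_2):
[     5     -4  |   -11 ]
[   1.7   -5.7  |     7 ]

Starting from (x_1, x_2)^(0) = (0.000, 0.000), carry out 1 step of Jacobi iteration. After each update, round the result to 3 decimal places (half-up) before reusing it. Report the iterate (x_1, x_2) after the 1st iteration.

Iteration 1:
  x_1 = (-11 - (-4)·0.000) / (5) = -2.200
  x_2 = (7 - (1.7)·0.000) / (-5.7) = -1.228

(-2.200, -1.228)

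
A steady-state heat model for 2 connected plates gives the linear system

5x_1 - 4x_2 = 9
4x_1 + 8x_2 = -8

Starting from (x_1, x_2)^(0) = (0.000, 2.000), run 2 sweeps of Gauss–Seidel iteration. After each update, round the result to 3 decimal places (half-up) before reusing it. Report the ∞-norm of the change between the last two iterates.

3.760

Iteration 1:
  x_1 = (9 - (-4)·2.000) / (5) = 3.400
  x_2 = (-8 - (4)·3.400) / (8) = -2.700
Iteration 2:
  x_1 = (9 - (-4)·-2.700) / (5) = -0.360
  x_2 = (-8 - (4)·-0.360) / (8) = -0.820
Change: (-3.760, 1.880) → max |·| = 3.760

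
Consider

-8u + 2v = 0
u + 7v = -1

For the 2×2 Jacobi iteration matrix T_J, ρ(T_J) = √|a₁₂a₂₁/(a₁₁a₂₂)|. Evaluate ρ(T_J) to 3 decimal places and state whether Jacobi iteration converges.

a₁₂a₂₁/(a₁₁a₂₂) = (2)·(1) / ((-8)·(7)) = -0.035714
ρ = √|-0.035714| = √0.035714 = 0.189
ρ < 1, so Jacobi converges

0.189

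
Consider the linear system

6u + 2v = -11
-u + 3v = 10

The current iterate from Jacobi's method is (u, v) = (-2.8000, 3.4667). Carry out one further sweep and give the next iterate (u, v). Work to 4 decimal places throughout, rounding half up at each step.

(-2.9889, 2.4000)

One sweep:
  u = (-11 - (2)·3.4667) / (6) = -2.9889
  v = (10 - (-1)·-2.8000) / (3) = 2.4000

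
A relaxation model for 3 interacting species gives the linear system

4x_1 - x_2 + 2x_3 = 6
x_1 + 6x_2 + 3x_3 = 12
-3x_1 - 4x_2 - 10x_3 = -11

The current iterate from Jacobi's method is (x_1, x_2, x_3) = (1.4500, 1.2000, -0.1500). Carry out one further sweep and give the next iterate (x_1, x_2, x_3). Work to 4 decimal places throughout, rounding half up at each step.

(1.8750, 1.8333, 0.1850)

One sweep:
  x_1 = (6 - (-1)·1.2000 - (2)·-0.1500) / (4) = 1.8750
  x_2 = (12 - (1)·1.4500 - (3)·-0.1500) / (6) = 1.8333
  x_3 = (-11 - (-3)·1.4500 - (-4)·1.2000) / (-10) = 0.1850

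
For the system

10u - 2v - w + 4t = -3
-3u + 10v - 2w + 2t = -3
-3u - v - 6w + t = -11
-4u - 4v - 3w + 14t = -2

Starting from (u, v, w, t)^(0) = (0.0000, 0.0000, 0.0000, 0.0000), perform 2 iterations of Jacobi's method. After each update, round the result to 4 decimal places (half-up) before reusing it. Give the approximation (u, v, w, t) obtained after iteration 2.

Iteration 1:
  u = (-3 - (-2)·0.0000 - (-1)·0.0000 - (4)·0.0000) / (10) = -0.3000
  v = (-3 - (-3)·0.0000 - (-2)·0.0000 - (2)·0.0000) / (10) = -0.3000
  w = (-11 - (-3)·0.0000 - (-1)·0.0000 - (1)·0.0000) / (-6) = 1.8333
  t = (-2 - (-4)·0.0000 - (-4)·0.0000 - (-3)·0.0000) / (14) = -0.1429
Iteration 2:
  u = (-3 - (-2)·-0.3000 - (-1)·1.8333 - (4)·-0.1429) / (10) = -0.1195
  v = (-3 - (-3)·-0.3000 - (-2)·1.8333 - (2)·-0.1429) / (10) = 0.0052
  w = (-11 - (-3)·-0.3000 - (-1)·-0.3000 - (1)·-0.1429) / (-6) = 2.0095
  t = (-2 - (-4)·-0.3000 - (-4)·-0.3000 - (-3)·1.8333) / (14) = 0.0786

(-0.1195, 0.0052, 2.0095, 0.0786)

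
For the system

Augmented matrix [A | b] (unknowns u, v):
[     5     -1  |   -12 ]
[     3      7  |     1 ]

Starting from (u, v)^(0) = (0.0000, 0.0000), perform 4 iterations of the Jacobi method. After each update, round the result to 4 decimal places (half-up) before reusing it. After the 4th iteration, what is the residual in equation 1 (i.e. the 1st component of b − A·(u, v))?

-0.0880

Iteration 1:
  u = (-12 - (-1)·0.0000) / (5) = -2.4000
  v = (1 - (3)·0.0000) / (7) = 0.1429
Iteration 2:
  u = (-12 - (-1)·0.1429) / (5) = -2.3714
  v = (1 - (3)·-2.4000) / (7) = 1.1714
Iteration 3:
  u = (-12 - (-1)·1.1714) / (5) = -2.1657
  v = (1 - (3)·-2.3714) / (7) = 1.1592
Iteration 4:
  u = (-12 - (-1)·1.1592) / (5) = -2.1682
  v = (1 - (3)·-2.1657) / (7) = 1.0710
Residual b − A·x = (-0.0880, 0.0076)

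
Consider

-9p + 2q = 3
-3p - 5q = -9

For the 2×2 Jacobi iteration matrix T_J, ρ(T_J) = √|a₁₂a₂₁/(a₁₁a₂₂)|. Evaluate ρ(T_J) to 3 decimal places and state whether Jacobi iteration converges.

a₁₂a₂₁/(a₁₁a₂₂) = (2)·(-3) / ((-9)·(-5)) = -0.133333
ρ = √|-0.133333| = √0.133333 = 0.365
ρ < 1, so Jacobi converges

0.365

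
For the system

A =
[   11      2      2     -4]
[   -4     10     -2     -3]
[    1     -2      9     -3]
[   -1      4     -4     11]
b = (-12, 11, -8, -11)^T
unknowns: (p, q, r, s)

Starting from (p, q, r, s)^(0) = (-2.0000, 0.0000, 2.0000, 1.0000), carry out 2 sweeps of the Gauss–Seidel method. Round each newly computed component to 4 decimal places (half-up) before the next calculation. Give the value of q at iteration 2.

Iteration 1:
  p = (-12 - (2)·0.0000 - (2)·2.0000 - (-4)·1.0000) / (11) = -1.0909
  q = (11 - (-4)·-1.0909 - (-2)·2.0000 - (-3)·1.0000) / (10) = 1.3636
  r = (-8 - (1)·-1.0909 - (-2)·1.3636 - (-3)·1.0000) / (9) = -0.1313
  s = (-11 - (-1)·-1.0909 - (4)·1.3636 - (-4)·-0.1313) / (11) = -1.6428
Iteration 2:
  p = (-12 - (2)·1.3636 - (2)·-0.1313 - (-4)·-1.6428) / (11) = -1.9123
  q = (11 - (-4)·-1.9123 - (-2)·-0.1313 - (-3)·-1.6428) / (10) = -0.1840
  r = (-8 - (1)·-1.9123 - (-2)·-0.1840 - (-3)·-1.6428) / (9) = -1.2649
  s = (-11 - (-1)·-1.9123 - (4)·-0.1840 - (-4)·-1.2649) / (11) = -1.5669

-0.1840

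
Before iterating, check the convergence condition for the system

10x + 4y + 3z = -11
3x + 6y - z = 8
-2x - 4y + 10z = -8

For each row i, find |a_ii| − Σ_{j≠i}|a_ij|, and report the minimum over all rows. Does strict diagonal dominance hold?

2

row 1: |10| − (4+3) = 3
row 2: |6| − (3+1) = 2
row 3: |10| − (2+4) = 4
minimum over rows = 2 → strictly diagonally dominant (convergence guaranteed)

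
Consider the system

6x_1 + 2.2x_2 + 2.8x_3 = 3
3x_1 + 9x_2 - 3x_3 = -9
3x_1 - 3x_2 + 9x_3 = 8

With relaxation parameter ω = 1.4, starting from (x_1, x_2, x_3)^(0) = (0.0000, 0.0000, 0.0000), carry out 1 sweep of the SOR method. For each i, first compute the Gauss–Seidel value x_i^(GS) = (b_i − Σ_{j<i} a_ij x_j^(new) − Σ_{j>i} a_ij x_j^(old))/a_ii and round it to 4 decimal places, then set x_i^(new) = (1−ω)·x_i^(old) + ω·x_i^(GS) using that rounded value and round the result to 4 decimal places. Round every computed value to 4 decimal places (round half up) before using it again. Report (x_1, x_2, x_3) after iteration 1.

(0.7000, -1.7266, 0.1120)

Iteration 1:
  x_1: GS value = (3 - (2.2)·0.0000 - (2.8)·0.0000) / (6) = 0.5000;  x_1 ← (1−ω)·0.0000 + ω·0.5000 = 0.7000
  x_2: GS value = (-9 - (3)·0.7000 - (-3)·0.0000) / (9) = -1.2333;  x_2 ← (1−ω)·0.0000 + ω·-1.2333 = -1.7266
  x_3: GS value = (8 - (3)·0.7000 - (-3)·-1.7266) / (9) = 0.0800;  x_3 ← (1−ω)·0.0000 + ω·0.0800 = 0.1120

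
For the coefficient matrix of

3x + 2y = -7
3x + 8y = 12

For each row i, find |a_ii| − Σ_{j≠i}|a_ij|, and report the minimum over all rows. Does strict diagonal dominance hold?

row 1: |3| − (2) = 1
row 2: |8| − (3) = 5
minimum over rows = 1 → strictly diagonally dominant (convergence guaranteed)

1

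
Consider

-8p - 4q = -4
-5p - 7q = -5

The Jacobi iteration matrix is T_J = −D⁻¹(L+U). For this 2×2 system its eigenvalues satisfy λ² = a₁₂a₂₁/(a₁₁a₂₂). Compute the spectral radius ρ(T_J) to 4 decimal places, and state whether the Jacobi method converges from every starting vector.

0.5976

a₁₂a₂₁/(a₁₁a₂₂) = (-4)·(-5) / ((-8)·(-7)) = 0.357143
ρ = √|0.357143| = √0.357143 = 0.5976
ρ < 1, so Jacobi converges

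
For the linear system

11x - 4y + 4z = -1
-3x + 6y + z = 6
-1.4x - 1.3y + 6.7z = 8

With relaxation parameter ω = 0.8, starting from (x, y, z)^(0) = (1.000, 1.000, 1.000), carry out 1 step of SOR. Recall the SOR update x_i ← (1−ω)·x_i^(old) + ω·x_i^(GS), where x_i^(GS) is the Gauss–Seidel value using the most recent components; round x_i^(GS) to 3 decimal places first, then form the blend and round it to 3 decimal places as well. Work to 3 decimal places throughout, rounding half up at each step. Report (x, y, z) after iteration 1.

Iteration 1:
  x: GS value = (-1 - (-4)·1.000 - (4)·1.000) / (11) = -0.091;  x ← (1−ω)·1.000 + ω·-0.091 = 0.127
  y: GS value = (6 - (-3)·0.127 - (1)·1.000) / (6) = 0.897;  y ← (1−ω)·1.000 + ω·0.897 = 0.918
  z: GS value = (8 - (-1.4)·0.127 - (-1.3)·0.918) / (6.7) = 1.399;  z ← (1−ω)·1.000 + ω·1.399 = 1.319

(0.127, 0.918, 1.319)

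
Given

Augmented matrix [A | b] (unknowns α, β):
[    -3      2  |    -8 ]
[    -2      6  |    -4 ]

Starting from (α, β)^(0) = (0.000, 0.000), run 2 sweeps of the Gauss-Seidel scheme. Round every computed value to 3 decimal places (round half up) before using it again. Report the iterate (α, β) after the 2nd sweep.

Iteration 1:
  α = (-8 - (2)·0.000) / (-3) = 2.667
  β = (-4 - (-2)·2.667) / (6) = 0.222
Iteration 2:
  α = (-8 - (2)·0.222) / (-3) = 2.815
  β = (-4 - (-2)·2.815) / (6) = 0.272

(2.815, 0.272)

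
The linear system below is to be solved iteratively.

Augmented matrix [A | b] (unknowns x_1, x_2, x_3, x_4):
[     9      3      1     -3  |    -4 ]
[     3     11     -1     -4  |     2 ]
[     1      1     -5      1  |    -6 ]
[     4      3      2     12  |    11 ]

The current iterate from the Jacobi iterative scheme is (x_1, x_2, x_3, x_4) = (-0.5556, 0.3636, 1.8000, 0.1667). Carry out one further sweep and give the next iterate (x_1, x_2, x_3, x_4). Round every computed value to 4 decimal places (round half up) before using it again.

(-0.7101, 0.5576, 1.1949, 0.7110)

One sweep:
  x_1 = (-4 - (3)·0.3636 - (1)·1.8000 - (-3)·0.1667) / (9) = -0.7101
  x_2 = (2 - (3)·-0.5556 - (-1)·1.8000 - (-4)·0.1667) / (11) = 0.5576
  x_3 = (-6 - (1)·-0.5556 - (1)·0.3636 - (1)·0.1667) / (-5) = 1.1949
  x_4 = (11 - (4)·-0.5556 - (3)·0.3636 - (2)·1.8000) / (12) = 0.7110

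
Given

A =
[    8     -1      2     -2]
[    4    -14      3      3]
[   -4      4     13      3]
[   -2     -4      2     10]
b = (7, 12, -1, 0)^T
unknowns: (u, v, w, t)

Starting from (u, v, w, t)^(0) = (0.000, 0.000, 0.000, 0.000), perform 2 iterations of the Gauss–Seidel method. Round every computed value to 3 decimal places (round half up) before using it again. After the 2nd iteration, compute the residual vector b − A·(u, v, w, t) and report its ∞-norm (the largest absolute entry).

Iteration 1:
  u = (7 - (-1)·0.000 - (2)·0.000 - (-2)·0.000) / (8) = 0.875
  v = (12 - (4)·0.875 - (3)·0.000 - (3)·0.000) / (-14) = -0.607
  w = (-1 - (-4)·0.875 - (4)·-0.607 - (3)·0.000) / (13) = 0.379
  t = (0 - (-2)·0.875 - (-4)·-0.607 - (2)·0.379) / (10) = -0.144
Iteration 2:
  u = (7 - (-1)·-0.607 - (2)·0.379 - (-2)·-0.144) / (8) = 0.668
  v = (12 - (4)·0.668 - (3)·0.379 - (3)·-0.144) / (-14) = -0.616
  w = (-1 - (-4)·0.668 - (4)·-0.616 - (3)·-0.144) / (13) = 0.351
  t = (0 - (-2)·0.668 - (-4)·-0.616 - (2)·0.351) / (10) = -0.183
Residual b − A·x = (-0.028, 0.200, 0.122, 0.000); ∞-norm = 0.200

0.200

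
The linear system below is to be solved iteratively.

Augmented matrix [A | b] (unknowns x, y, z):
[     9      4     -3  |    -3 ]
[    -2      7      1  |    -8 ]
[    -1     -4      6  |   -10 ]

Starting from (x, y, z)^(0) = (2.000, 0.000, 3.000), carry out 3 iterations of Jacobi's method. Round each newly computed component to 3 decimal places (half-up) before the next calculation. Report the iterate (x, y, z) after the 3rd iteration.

Iteration 1:
  x = (-3 - (4)·0.000 - (-3)·3.000) / (9) = 0.667
  y = (-8 - (-2)·2.000 - (1)·3.000) / (7) = -1.000
  z = (-10 - (-1)·2.000 - (-4)·0.000) / (6) = -1.333
Iteration 2:
  x = (-3 - (4)·-1.000 - (-3)·-1.333) / (9) = -0.333
  y = (-8 - (-2)·0.667 - (1)·-1.333) / (7) = -0.762
  z = (-10 - (-1)·0.667 - (-4)·-1.000) / (6) = -2.222
Iteration 3:
  x = (-3 - (4)·-0.762 - (-3)·-2.222) / (9) = -0.735
  y = (-8 - (-2)·-0.333 - (1)·-2.222) / (7) = -0.921
  z = (-10 - (-1)·-0.333 - (-4)·-0.762) / (6) = -2.230

(-0.735, -0.921, -2.230)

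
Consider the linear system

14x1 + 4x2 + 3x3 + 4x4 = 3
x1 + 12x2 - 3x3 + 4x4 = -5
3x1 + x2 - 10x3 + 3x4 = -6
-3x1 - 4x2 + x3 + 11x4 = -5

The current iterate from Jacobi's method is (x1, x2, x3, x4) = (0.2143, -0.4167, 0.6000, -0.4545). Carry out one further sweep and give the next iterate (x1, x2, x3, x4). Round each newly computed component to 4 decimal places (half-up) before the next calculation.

One sweep:
  x1 = (3 - (4)·-0.4167 - (3)·0.6000 - (4)·-0.4545) / (14) = 0.3346
  x2 = (-5 - (1)·0.2143 - (-3)·0.6000 - (4)·-0.4545) / (12) = -0.1330
  x3 = (-6 - (3)·0.2143 - (1)·-0.4167 - (3)·-0.4545) / (-10) = 0.4863
  x4 = (-5 - (-3)·0.2143 - (-4)·-0.4167 - (1)·0.6000) / (11) = -0.6022

(0.3346, -0.1330, 0.4863, -0.6022)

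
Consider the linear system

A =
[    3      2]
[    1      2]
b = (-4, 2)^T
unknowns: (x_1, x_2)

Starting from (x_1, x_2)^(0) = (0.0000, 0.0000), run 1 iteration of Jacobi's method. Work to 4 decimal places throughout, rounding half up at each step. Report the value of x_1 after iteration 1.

-1.3333

Iteration 1:
  x_1 = (-4 - (2)·0.0000) / (3) = -1.3333
  x_2 = (2 - (1)·0.0000) / (2) = 1.0000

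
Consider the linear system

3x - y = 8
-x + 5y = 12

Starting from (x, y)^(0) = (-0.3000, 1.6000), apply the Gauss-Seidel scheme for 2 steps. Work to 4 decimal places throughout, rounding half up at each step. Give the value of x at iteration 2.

Iteration 1:
  x = (8 - (-1)·1.6000) / (3) = 3.2000
  y = (12 - (-1)·3.2000) / (5) = 3.0400
Iteration 2:
  x = (8 - (-1)·3.0400) / (3) = 3.6800
  y = (12 - (-1)·3.6800) / (5) = 3.1360

3.6800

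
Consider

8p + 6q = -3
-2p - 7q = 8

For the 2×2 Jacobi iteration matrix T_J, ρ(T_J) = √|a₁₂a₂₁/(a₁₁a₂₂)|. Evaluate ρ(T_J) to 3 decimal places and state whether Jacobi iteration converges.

a₁₂a₂₁/(a₁₁a₂₂) = (6)·(-2) / ((8)·(-7)) = 0.214286
ρ = √|0.214286| = √0.214286 = 0.463
ρ < 1, so Jacobi converges

0.463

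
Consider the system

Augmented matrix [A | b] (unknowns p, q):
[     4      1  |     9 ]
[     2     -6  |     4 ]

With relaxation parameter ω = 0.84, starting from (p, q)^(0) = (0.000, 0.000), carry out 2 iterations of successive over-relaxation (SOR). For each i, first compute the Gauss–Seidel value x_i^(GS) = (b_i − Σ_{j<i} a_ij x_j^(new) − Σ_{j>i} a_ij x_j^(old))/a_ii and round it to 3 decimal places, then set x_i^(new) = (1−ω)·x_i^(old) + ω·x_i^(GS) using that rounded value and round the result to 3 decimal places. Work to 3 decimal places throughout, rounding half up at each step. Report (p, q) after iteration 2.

(2.199, 0.050)

Iteration 1:
  p: GS value = (9 - (1)·0.000) / (4) = 2.250;  p ← (1−ω)·0.000 + ω·2.250 = 1.890
  q: GS value = (4 - (2)·1.890) / (-6) = -0.037;  q ← (1−ω)·0.000 + ω·-0.037 = -0.031
Iteration 2:
  p: GS value = (9 - (1)·-0.031) / (4) = 2.258;  p ← (1−ω)·1.890 + ω·2.258 = 2.199
  q: GS value = (4 - (2)·2.199) / (-6) = 0.066;  q ← (1−ω)·-0.031 + ω·0.066 = 0.050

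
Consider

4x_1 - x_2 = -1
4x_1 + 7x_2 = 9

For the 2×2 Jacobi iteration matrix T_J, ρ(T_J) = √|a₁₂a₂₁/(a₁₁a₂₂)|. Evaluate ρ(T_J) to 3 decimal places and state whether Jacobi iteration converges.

0.378

a₁₂a₂₁/(a₁₁a₂₂) = (-1)·(4) / ((4)·(7)) = -0.142857
ρ = √|-0.142857| = √0.142857 = 0.378
ρ < 1, so Jacobi converges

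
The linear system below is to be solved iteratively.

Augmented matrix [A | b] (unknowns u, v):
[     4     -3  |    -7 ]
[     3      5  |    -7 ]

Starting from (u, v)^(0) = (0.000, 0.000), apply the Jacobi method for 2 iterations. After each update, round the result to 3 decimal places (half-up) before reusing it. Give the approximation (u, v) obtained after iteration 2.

Iteration 1:
  u = (-7 - (-3)·0.000) / (4) = -1.750
  v = (-7 - (3)·0.000) / (5) = -1.400
Iteration 2:
  u = (-7 - (-3)·-1.400) / (4) = -2.800
  v = (-7 - (3)·-1.750) / (5) = -0.350

(-2.800, -0.350)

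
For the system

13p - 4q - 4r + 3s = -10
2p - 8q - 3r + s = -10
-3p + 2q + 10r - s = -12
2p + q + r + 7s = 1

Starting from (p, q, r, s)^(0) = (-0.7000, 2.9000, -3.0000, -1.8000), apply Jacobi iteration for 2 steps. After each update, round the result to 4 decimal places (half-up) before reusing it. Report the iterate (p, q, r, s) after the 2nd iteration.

(-0.9116, 2.0122, -1.6747, 0.2806)

Iteration 1:
  p = (-10 - (-4)·2.9000 - (-4)·-3.0000 - (3)·-1.8000) / (13) = -0.3846
  q = (-10 - (2)·-0.7000 - (-3)·-3.0000 - (1)·-1.8000) / (-8) = 1.9750
  r = (-12 - (-3)·-0.7000 - (2)·2.9000 - (-1)·-1.8000) / (10) = -2.1700
  s = (1 - (2)·-0.7000 - (1)·2.9000 - (1)·-3.0000) / (7) = 0.3571
Iteration 2:
  p = (-10 - (-4)·1.9750 - (-4)·-2.1700 - (3)·0.3571) / (13) = -0.9116
  q = (-10 - (2)·-0.3846 - (-3)·-2.1700 - (1)·0.3571) / (-8) = 2.0122
  r = (-12 - (-3)·-0.3846 - (2)·1.9750 - (-1)·0.3571) / (10) = -1.6747
  s = (1 - (2)·-0.3846 - (1)·1.9750 - (1)·-2.1700) / (7) = 0.2806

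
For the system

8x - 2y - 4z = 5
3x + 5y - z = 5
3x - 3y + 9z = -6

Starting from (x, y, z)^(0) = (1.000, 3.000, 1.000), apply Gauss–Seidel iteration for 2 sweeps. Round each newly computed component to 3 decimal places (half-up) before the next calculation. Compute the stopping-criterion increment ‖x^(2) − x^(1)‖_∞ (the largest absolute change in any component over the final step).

Iteration 1:
  x = (5 - (-2)·3.000 - (-4)·1.000) / (8) = 1.875
  y = (5 - (3)·1.875 - (-1)·1.000) / (5) = 0.075
  z = (-6 - (3)·1.875 - (-3)·0.075) / (9) = -1.267
Iteration 2:
  x = (5 - (-2)·0.075 - (-4)·-1.267) / (8) = 0.010
  y = (5 - (3)·0.010 - (-1)·-1.267) / (5) = 0.741
  z = (-6 - (3)·0.010 - (-3)·0.741) / (9) = -0.423
Change: (-1.865, 0.666, 0.844) → max |·| = 1.865

1.865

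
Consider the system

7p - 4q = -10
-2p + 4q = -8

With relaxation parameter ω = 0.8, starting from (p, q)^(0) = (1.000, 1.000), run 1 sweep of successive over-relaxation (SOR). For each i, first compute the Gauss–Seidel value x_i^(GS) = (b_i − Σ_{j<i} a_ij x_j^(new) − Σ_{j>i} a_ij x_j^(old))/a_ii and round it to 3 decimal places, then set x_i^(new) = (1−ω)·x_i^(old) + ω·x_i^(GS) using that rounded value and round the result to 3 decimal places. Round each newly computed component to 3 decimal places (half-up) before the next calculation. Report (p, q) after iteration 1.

(-0.486, -1.594)

Iteration 1:
  p: GS value = (-10 - (-4)·1.000) / (7) = -0.857;  p ← (1−ω)·1.000 + ω·-0.857 = -0.486
  q: GS value = (-8 - (-2)·-0.486) / (4) = -2.243;  q ← (1−ω)·1.000 + ω·-2.243 = -1.594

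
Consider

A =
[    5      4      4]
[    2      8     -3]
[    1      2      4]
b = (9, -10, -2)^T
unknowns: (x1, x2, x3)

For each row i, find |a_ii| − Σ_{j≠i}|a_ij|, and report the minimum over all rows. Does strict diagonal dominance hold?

row 1: |5| − (4+4) = -3
row 2: |8| − (2+3) = 3
row 3: |4| − (1+2) = 1
minimum over rows = -3 → not strictly diagonally dominant

-3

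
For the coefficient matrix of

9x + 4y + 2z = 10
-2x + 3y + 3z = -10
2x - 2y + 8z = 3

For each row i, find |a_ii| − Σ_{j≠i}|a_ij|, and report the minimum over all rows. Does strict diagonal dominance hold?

-2

row 1: |9| − (4+2) = 3
row 2: |3| − (2+3) = -2
row 3: |8| − (2+2) = 4
minimum over rows = -2 → not strictly diagonally dominant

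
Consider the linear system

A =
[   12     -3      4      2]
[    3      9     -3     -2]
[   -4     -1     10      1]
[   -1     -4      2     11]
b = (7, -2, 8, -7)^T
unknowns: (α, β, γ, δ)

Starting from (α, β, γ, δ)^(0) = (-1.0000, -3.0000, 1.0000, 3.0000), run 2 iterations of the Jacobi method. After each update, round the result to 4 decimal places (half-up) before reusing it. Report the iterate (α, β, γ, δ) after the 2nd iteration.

Iteration 1:
  α = (7 - (-3)·-3.0000 - (4)·1.0000 - (2)·3.0000) / (12) = -1.0000
  β = (-2 - (3)·-1.0000 - (-3)·1.0000 - (-2)·3.0000) / (9) = 1.1111
  γ = (8 - (-4)·-1.0000 - (-1)·-3.0000 - (1)·3.0000) / (10) = -0.2000
  δ = (-7 - (-1)·-1.0000 - (-4)·-3.0000 - (2)·1.0000) / (11) = -2.0000
Iteration 2:
  α = (7 - (-3)·1.1111 - (4)·-0.2000 - (2)·-2.0000) / (12) = 1.2611
  β = (-2 - (3)·-1.0000 - (-3)·-0.2000 - (-2)·-2.0000) / (9) = -0.4000
  γ = (8 - (-4)·-1.0000 - (-1)·1.1111 - (1)·-2.0000) / (10) = 0.7111
  δ = (-7 - (-1)·-1.0000 - (-4)·1.1111 - (2)·-0.2000) / (11) = -0.2869

(1.2611, -0.4000, 0.7111, -0.2869)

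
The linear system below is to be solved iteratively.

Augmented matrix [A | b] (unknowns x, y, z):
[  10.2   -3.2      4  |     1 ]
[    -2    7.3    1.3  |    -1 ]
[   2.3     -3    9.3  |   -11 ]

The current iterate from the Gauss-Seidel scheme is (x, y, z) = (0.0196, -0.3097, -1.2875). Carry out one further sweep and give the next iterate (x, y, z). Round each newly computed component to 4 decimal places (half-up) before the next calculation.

One sweep:
  x = (1 - (-3.2)·-0.3097 - (4)·-1.2875) / (10.2) = 0.5058
  y = (-1 - (-2)·0.5058 - (1.3)·-1.2875) / (7.3) = 0.2309
  z = (-11 - (2.3)·0.5058 - (-3)·0.2309) / (9.3) = -1.2334

(0.5058, 0.2309, -1.2334)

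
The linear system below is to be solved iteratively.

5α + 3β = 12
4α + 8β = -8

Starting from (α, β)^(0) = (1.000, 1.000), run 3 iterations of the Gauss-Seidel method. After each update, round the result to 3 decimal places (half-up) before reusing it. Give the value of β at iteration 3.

-3.031

Iteration 1:
  α = (12 - (3)·1.000) / (5) = 1.800
  β = (-8 - (4)·1.800) / (8) = -1.900
Iteration 2:
  α = (12 - (3)·-1.900) / (5) = 3.540
  β = (-8 - (4)·3.540) / (8) = -2.770
Iteration 3:
  α = (12 - (3)·-2.770) / (5) = 4.062
  β = (-8 - (4)·4.062) / (8) = -3.031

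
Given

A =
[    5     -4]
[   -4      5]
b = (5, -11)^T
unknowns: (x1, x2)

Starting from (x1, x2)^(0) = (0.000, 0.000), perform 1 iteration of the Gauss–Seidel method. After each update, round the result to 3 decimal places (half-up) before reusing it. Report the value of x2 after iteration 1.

-1.400

Iteration 1:
  x1 = (5 - (-4)·0.000) / (5) = 1.000
  x2 = (-11 - (-4)·1.000) / (5) = -1.400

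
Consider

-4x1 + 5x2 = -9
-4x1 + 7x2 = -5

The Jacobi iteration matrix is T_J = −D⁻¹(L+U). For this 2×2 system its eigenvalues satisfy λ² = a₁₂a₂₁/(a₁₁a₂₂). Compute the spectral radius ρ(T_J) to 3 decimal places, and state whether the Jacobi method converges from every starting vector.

a₁₂a₂₁/(a₁₁a₂₂) = (5)·(-4) / ((-4)·(7)) = 0.714286
ρ = √|0.714286| = √0.714286 = 0.845
ρ < 1, so Jacobi converges

0.845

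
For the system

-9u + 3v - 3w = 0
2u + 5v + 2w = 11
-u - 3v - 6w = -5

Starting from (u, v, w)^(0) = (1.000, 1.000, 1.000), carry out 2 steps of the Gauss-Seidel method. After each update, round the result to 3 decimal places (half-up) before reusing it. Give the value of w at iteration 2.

Iteration 1:
  u = (0 - (3)·1.000 - (-3)·1.000) / (-9) = 0.000
  v = (11 - (2)·0.000 - (2)·1.000) / (5) = 1.800
  w = (-5 - (-1)·0.000 - (-3)·1.800) / (-6) = -0.067
Iteration 2:
  u = (0 - (3)·1.800 - (-3)·-0.067) / (-9) = 0.622
  v = (11 - (2)·0.622 - (2)·-0.067) / (5) = 1.978
  w = (-5 - (-1)·0.622 - (-3)·1.978) / (-6) = -0.259

-0.259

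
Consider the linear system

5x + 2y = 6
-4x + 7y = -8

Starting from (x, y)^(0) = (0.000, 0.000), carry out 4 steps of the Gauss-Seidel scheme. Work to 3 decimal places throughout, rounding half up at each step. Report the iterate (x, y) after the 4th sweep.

Iteration 1:
  x = (6 - (2)·0.000) / (5) = 1.200
  y = (-8 - (-4)·1.200) / (7) = -0.457
Iteration 2:
  x = (6 - (2)·-0.457) / (5) = 1.383
  y = (-8 - (-4)·1.383) / (7) = -0.353
Iteration 3:
  x = (6 - (2)·-0.353) / (5) = 1.341
  y = (-8 - (-4)·1.341) / (7) = -0.377
Iteration 4:
  x = (6 - (2)·-0.377) / (5) = 1.351
  y = (-8 - (-4)·1.351) / (7) = -0.371

(1.351, -0.371)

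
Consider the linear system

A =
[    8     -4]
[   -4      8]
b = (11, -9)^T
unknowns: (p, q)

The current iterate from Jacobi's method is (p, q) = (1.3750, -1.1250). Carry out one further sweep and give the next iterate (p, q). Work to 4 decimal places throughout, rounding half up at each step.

One sweep:
  p = (11 - (-4)·-1.1250) / (8) = 0.8125
  q = (-9 - (-4)·1.3750) / (8) = -0.4375

(0.8125, -0.4375)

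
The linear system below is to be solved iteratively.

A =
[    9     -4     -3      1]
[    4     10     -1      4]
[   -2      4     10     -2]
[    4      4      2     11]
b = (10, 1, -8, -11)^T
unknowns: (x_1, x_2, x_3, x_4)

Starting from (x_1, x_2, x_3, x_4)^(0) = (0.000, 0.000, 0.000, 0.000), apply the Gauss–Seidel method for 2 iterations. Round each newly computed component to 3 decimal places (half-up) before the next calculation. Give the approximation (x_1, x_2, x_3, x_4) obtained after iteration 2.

(0.945, 0.158, -0.914, -1.235)

Iteration 1:
  x_1 = (10 - (-4)·0.000 - (-3)·0.000 - (1)·0.000) / (9) = 1.111
  x_2 = (1 - (4)·1.111 - (-1)·0.000 - (4)·0.000) / (10) = -0.344
  x_3 = (-8 - (-2)·1.111 - (4)·-0.344 - (-2)·0.000) / (10) = -0.440
  x_4 = (-11 - (4)·1.111 - (4)·-0.344 - (2)·-0.440) / (11) = -1.199
Iteration 2:
  x_1 = (10 - (-4)·-0.344 - (-3)·-0.440 - (1)·-1.199) / (9) = 0.945
  x_2 = (1 - (4)·0.945 - (-1)·-0.440 - (4)·-1.199) / (10) = 0.158
  x_3 = (-8 - (-2)·0.945 - (4)·0.158 - (-2)·-1.199) / (10) = -0.914
  x_4 = (-11 - (4)·0.945 - (4)·0.158 - (2)·-0.914) / (11) = -1.235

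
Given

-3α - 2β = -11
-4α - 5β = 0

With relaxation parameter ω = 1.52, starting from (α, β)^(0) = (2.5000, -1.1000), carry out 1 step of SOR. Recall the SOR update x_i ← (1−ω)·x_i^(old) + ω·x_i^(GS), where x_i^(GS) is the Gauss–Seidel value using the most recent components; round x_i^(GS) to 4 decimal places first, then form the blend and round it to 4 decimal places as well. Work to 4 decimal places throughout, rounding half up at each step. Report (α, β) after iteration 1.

(5.3880, -5.9798)

Iteration 1:
  α: GS value = (-11 - (-2)·-1.1000) / (-3) = 4.4000;  α ← (1−ω)·2.5000 + ω·4.4000 = 5.3880
  β: GS value = (0 - (-4)·5.3880) / (-5) = -4.3104;  β ← (1−ω)·-1.1000 + ω·-4.3104 = -5.9798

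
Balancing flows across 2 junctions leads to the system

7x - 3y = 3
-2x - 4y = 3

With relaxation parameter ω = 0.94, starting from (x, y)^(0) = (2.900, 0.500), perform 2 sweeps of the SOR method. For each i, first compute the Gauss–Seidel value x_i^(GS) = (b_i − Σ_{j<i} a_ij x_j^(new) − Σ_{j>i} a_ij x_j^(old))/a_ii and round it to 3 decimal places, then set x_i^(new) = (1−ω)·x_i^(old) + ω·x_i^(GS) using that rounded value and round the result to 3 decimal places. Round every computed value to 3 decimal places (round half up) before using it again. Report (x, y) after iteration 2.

(0.030, -0.782)

Iteration 1:
  x: GS value = (3 - (-3)·0.500) / (7) = 0.643;  x ← (1−ω)·2.900 + ω·0.643 = 0.778
  y: GS value = (3 - (-2)·0.778) / (-4) = -1.139;  y ← (1−ω)·0.500 + ω·-1.139 = -1.041
Iteration 2:
  x: GS value = (3 - (-3)·-1.041) / (7) = -0.018;  x ← (1−ω)·0.778 + ω·-0.018 = 0.030
  y: GS value = (3 - (-2)·0.030) / (-4) = -0.765;  y ← (1−ω)·-1.041 + ω·-0.765 = -0.782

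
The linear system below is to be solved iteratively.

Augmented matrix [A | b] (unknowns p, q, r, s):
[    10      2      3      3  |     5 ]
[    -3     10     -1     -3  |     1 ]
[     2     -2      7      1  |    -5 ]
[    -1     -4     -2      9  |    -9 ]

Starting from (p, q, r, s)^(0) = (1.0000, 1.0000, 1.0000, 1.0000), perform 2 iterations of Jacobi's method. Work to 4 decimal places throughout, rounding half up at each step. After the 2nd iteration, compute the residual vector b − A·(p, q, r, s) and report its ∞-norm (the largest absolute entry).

3.1661

Iteration 1:
  p = (5 - (2)·1.0000 - (3)·1.0000 - (3)·1.0000) / (10) = -0.3000
  q = (1 - (-3)·1.0000 - (-1)·1.0000 - (-3)·1.0000) / (10) = 0.8000
  r = (-5 - (2)·1.0000 - (-2)·1.0000 - (1)·1.0000) / (7) = -0.8571
  s = (-9 - (-1)·1.0000 - (-4)·1.0000 - (-2)·1.0000) / (9) = -0.2222
Iteration 2:
  p = (5 - (2)·0.8000 - (3)·-0.8571 - (3)·-0.2222) / (10) = 0.6638
  q = (1 - (-3)·-0.3000 - (-1)·-0.8571 - (-3)·-0.2222) / (10) = -0.1424
  r = (-5 - (2)·-0.3000 - (-2)·0.8000 - (1)·-0.2222) / (7) = -0.3683
  s = (-9 - (-1)·-0.3000 - (-4)·0.8000 - (-2)·-0.8571) / (9) = -0.8682
Residual b − A·x = (2.3563, 1.4425, -3.1661, -1.8286); ∞-norm = 3.1661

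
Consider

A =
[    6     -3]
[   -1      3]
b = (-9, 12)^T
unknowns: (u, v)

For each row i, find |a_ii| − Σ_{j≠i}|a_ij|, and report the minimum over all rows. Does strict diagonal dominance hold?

row 1: |6| − (3) = 3
row 2: |3| − (1) = 2
minimum over rows = 2 → strictly diagonally dominant (convergence guaranteed)

2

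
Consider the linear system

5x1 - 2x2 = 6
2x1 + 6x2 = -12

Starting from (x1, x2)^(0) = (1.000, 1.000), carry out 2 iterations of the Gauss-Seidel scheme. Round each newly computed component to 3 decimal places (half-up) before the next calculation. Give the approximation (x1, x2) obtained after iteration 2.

Iteration 1:
  x1 = (6 - (-2)·1.000) / (5) = 1.600
  x2 = (-12 - (2)·1.600) / (6) = -2.533
Iteration 2:
  x1 = (6 - (-2)·-2.533) / (5) = 0.187
  x2 = (-12 - (2)·0.187) / (6) = -2.062

(0.187, -2.062)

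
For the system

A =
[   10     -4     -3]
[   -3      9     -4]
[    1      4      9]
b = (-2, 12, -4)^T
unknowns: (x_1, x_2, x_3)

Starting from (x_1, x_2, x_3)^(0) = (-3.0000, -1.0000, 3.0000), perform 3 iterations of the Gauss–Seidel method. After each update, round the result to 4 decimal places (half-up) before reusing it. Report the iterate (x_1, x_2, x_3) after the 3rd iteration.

Iteration 1:
  x_1 = (-2 - (-4)·-1.0000 - (-3)·3.0000) / (10) = 0.3000
  x_2 = (12 - (-3)·0.3000 - (-4)·3.0000) / (9) = 2.7667
  x_3 = (-4 - (1)·0.3000 - (4)·2.7667) / (9) = -1.7074
Iteration 2:
  x_1 = (-2 - (-4)·2.7667 - (-3)·-1.7074) / (10) = 0.3945
  x_2 = (12 - (-3)·0.3945 - (-4)·-1.7074) / (9) = 0.7060
  x_3 = (-4 - (1)·0.3945 - (4)·0.7060) / (9) = -0.8021
Iteration 3:
  x_1 = (-2 - (-4)·0.7060 - (-3)·-0.8021) / (10) = -0.1582
  x_2 = (12 - (-3)·-0.1582 - (-4)·-0.8021) / (9) = 0.9241
  x_3 = (-4 - (1)·-0.1582 - (4)·0.9241) / (9) = -0.8376

(-0.1582, 0.9241, -0.8376)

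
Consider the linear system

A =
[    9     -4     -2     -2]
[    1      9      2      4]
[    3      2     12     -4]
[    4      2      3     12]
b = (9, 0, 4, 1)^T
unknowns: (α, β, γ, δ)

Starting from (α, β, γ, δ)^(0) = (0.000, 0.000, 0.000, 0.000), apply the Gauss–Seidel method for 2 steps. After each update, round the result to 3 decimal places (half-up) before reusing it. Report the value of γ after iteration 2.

Iteration 1:
  α = (9 - (-4)·0.000 - (-2)·0.000 - (-2)·0.000) / (9) = 1.000
  β = (0 - (1)·1.000 - (2)·0.000 - (4)·0.000) / (9) = -0.111
  γ = (4 - (3)·1.000 - (2)·-0.111 - (-4)·0.000) / (12) = 0.102
  δ = (1 - (4)·1.000 - (2)·-0.111 - (3)·0.102) / (12) = -0.257
Iteration 2:
  α = (9 - (-4)·-0.111 - (-2)·0.102 - (-2)·-0.257) / (9) = 0.916
  β = (0 - (1)·0.916 - (2)·0.102 - (4)·-0.257) / (9) = -0.010
  γ = (4 - (3)·0.916 - (2)·-0.010 - (-4)·-0.257) / (12) = 0.020
  δ = (1 - (4)·0.916 - (2)·-0.010 - (3)·0.020) / (12) = -0.225

0.020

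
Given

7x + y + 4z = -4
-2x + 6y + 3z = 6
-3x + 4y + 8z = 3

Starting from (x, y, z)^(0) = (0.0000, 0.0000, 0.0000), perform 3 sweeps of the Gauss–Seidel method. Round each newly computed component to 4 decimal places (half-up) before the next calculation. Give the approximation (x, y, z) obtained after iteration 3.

(-0.5342, 0.9720, -0.3113)

Iteration 1:
  x = (-4 - (1)·0.0000 - (4)·0.0000) / (7) = -0.5714
  y = (6 - (-2)·-0.5714 - (3)·0.0000) / (6) = 0.8095
  z = (3 - (-3)·-0.5714 - (4)·0.8095) / (8) = -0.2440
Iteration 2:
  x = (-4 - (1)·0.8095 - (4)·-0.2440) / (7) = -0.5476
  y = (6 - (-2)·-0.5476 - (3)·-0.2440) / (6) = 0.9395
  z = (3 - (-3)·-0.5476 - (4)·0.9395) / (8) = -0.3001
Iteration 3:
  x = (-4 - (1)·0.9395 - (4)·-0.3001) / (7) = -0.5342
  y = (6 - (-2)·-0.5342 - (3)·-0.3001) / (6) = 0.9720
  z = (3 - (-3)·-0.5342 - (4)·0.9720) / (8) = -0.3113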